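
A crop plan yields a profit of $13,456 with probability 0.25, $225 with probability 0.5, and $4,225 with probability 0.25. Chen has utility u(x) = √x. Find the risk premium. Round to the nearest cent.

E[u] = 0.25·√13456 + 0.5·√225 + 0.25·√4225 = 0.25·116 + 0.5·15 + 0.25·65 = 52.75
CE = (52.75)² = 2782.5625
Risk premium = EV − CE = 4532.75 − 2782.5625 = 1750.1875

$1,750.19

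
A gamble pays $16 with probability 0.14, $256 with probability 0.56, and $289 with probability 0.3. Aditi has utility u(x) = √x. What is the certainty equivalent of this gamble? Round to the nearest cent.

E[u] = 0.14·√16 + 0.56·√256 + 0.3·√289 = 0.14·4 + 0.56·16 + 0.3·17 = 14.62
CE = (14.62)² = 213.7444

$213.74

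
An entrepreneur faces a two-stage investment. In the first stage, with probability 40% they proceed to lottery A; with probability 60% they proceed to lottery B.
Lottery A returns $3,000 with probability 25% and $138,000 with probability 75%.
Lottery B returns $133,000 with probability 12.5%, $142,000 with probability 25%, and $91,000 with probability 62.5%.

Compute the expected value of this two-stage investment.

$107,100

EV(A) = 0.25 × 3000 + 0.75 × 138000 = 750 + 103500 = 104250
EV(B) = 0.125 × 133000 + 0.25 × 142000 + 0.625 × 91000 = 16625 + 35500 + 56875 = 109000
Overall = 0.4 × 104250 + 0.6 × 109000 = 41700 + 65400 = 107100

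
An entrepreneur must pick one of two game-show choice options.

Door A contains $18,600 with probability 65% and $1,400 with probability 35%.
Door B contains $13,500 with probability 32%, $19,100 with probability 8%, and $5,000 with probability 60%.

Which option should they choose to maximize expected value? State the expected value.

Door A = 0.65 × 18600 + 0.35 × 1400 = 12090 + 490 = 12580
Door B = 0.32 × 13500 + 0.08 × 19100 + 0.6 × 5000 = 4320 + 1528 + 3000 = 8848

Door A ($12,580)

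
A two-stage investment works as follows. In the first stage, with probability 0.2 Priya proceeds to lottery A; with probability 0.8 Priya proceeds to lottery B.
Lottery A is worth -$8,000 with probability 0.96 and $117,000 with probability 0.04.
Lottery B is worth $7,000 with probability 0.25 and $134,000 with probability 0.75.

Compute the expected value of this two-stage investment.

$81,200

EV(A) = 0.96 × (-8000) + 0.04 × 117000 = -7680 + 4680 = -3000
EV(B) = 0.25 × 7000 + 0.75 × 134000 = 1750 + 100500 = 102250
Overall = 0.2 × (-3000) + 0.8 × 102250 = -600 + 81800 = 81200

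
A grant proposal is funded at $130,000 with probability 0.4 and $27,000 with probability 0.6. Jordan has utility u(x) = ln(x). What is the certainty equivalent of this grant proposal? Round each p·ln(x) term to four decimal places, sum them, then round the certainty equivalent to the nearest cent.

$50,630.02

E[u] = 0.4·ln(130000) + 0.6·ln(27000) = 4.7101 + 6.1222 = 10.8323
CE = e^10.8323 ≈ 50630.02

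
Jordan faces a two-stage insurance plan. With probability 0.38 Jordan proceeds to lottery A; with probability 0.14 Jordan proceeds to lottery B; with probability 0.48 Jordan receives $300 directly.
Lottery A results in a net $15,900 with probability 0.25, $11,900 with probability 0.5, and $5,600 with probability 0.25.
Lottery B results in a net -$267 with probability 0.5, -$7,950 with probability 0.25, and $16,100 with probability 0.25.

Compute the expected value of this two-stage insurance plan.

$4,714.06

EV(A) = 0.25 × 15900 + 0.5 × 11900 + 0.25 × 5600 = 3975 + 5950 + 1400 = 11325
EV(B) = 0.5 × (-267) + 0.25 × (-7950) + 0.25 × 16100 = -133.5 − 1987.5 + 4025 = 1904
Branch C: 300 (certain)
Overall = 0.38 × 11325 + 0.14 × 1904 + 0.48 × 300 = 4303.5 + 266.56 + 144 = 4714.06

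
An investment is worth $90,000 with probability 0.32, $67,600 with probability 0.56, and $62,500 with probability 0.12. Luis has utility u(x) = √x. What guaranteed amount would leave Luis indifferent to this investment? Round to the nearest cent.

$73,766.56

E[u] = 0.32·√90000 + 0.56·√67600 + 0.12·√62500 = 0.32·300 + 0.56·260 + 0.12·250 = 271.6
CE = (271.6)² = 73766.56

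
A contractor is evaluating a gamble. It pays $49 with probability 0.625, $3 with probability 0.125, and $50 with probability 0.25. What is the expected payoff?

EV = 0.625 × 49 + 0.125 × 3 + 0.25 × 50 = 30.625 + 0.375 + 12.5 = 43.5

$43.50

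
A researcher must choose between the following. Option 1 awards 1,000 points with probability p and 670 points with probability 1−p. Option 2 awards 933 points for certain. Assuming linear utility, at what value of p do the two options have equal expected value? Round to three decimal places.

p = 0.797

p·1000 + (1−p)·670 = 933
330p + 670 = 933
p = (933 − 670) / 330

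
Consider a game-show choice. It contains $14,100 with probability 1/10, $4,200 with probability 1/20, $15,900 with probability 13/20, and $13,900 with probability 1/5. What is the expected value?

$14,735

EV = 1/10 × 14100 + 1/20 × 4200 + 13/20 × 15900 + 1/5 × 13900 = 1410 + 210 + 10335 + 2780 = 14735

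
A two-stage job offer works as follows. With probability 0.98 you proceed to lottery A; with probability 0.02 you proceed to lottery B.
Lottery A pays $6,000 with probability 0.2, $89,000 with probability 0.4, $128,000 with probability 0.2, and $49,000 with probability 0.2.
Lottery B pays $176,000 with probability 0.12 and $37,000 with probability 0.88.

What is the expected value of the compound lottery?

$71,829.60

EV(A) = 0.2 × 6000 + 0.4 × 89000 + 0.2 × 128000 + 0.2 × 49000 = 1200 + 35600 + 25600 + 9800 = 72200
EV(B) = 0.12 × 176000 + 0.88 × 37000 = 21120 + 32560 = 53680
Overall = 0.98 × 72200 + 0.02 × 53680 = 70756 + 1073.6 = 71829.6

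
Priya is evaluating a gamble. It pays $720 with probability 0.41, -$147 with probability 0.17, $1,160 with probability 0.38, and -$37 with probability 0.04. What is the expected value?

EV = 0.41 × 720 + 0.17 × (-147) + 0.38 × 1160 + 0.04 × (-37) = 295.2 − 24.99 + 440.8 − 1.48 = 709.53

$709.53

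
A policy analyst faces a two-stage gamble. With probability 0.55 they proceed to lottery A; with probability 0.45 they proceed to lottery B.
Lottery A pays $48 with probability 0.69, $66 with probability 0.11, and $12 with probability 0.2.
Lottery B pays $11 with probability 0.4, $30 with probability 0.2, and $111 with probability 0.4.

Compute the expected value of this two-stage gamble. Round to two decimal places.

EV(A) = 0.69 × 48 + 0.11 × 66 + 0.2 × 12 = 33.12 + 7.26 + 2.4 = 42.78
EV(B) = 0.4 × 11 + 0.2 × 30 + 0.4 × 111 = 4.4 + 6 + 44.4 = 54.8
Overall = 0.55 × 42.78 + 0.45 × 54.8 = 23.529 + 24.66 = 48.189

$48.19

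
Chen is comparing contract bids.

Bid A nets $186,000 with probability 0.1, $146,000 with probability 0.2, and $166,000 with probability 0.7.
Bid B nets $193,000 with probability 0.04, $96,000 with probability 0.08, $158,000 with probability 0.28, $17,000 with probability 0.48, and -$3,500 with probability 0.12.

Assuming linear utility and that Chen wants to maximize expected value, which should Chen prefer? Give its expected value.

Bid A ($164,000)

Bid A = 0.1 × 186000 + 0.2 × 146000 + 0.7 × 166000 = 18600 + 29200 + 116200 = 164000
Bid B = 0.04 × 193000 + 0.08 × 96000 + 0.28 × 158000 + 0.48 × 17000 + 0.12 × (-3500) = 7720 + 7680 + 44240 + 8160 − 420 = 67380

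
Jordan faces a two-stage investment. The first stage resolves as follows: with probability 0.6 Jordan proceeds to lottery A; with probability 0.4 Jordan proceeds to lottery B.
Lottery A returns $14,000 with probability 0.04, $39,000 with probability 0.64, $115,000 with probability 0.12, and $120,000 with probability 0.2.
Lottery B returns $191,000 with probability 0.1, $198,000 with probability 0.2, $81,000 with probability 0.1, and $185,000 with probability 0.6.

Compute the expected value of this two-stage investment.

$109,112

EV(A) = 0.04 × 14000 + 0.64 × 39000 + 0.12 × 115000 + 0.2 × 120000 = 560 + 24960 + 13800 + 24000 = 63320
EV(B) = 0.1 × 191000 + 0.2 × 198000 + 0.1 × 81000 + 0.6 × 185000 = 19100 + 39600 + 8100 + 111000 = 177800
Overall = 0.6 × 63320 + 0.4 × 177800 = 37992 + 71120 = 109112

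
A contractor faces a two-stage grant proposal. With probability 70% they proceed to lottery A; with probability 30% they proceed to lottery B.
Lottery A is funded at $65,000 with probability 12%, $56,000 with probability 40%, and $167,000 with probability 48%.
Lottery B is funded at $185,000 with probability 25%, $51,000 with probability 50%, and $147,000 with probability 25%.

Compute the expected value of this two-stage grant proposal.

$109,802

EV(A) = 0.12 × 65000 + 0.4 × 56000 + 0.48 × 167000 = 7800 + 22400 + 80160 = 110360
EV(B) = 0.25 × 185000 + 0.5 × 51000 + 0.25 × 147000 = 46250 + 25500 + 36750 = 108500
Overall = 0.7 × 110360 + 0.3 × 108500 = 77252 + 32550 = 109802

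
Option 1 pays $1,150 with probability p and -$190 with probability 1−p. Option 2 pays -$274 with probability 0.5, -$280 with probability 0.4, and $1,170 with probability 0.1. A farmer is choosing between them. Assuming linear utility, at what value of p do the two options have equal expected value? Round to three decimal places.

p = 0.043

EV(Option 2) = 0.5 × (-274) + 0.4 × (-280) + 0.1 × 1170 = -137 − 112 + 117 = -132
p·1150 + (1−p)·(-190) = -132
1340p − 190 = -132
p = (-132 + 190) / 1340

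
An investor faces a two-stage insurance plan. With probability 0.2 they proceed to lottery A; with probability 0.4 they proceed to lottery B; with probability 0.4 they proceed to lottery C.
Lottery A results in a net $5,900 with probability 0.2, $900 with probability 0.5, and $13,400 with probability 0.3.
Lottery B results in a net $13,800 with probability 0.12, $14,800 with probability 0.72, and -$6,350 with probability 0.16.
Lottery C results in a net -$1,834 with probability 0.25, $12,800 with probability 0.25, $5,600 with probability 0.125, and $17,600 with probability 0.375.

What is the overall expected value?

EV(A) = 0.2 × 5900 + 0.5 × 900 + 0.3 × 13400 = 1180 + 450 + 4020 = 5650
EV(B) = 0.12 × 13800 + 0.72 × 14800 + 0.16 × (-6350) = 1656 + 10656 − 1016 = 11296
EV(C) = 0.25 × (-1834) + 0.25 × 12800 + 0.125 × 5600 + 0.375 × 17600 = -458.5 + 3200 + 700 + 6600 = 10041.5
Overall = 0.2 × 5650 + 0.4 × 11296 + 0.4 × 10041.5 = 1130 + 4518.4 + 4016.6 = 9665

$9,665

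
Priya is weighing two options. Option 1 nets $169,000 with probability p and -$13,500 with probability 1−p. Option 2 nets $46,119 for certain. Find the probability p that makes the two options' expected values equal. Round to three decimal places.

p·169000 + (1−p)·(-13500) = 46119
182500p − 13500 = 46119
p = (46119 + 13500) / 182500

p = 0.327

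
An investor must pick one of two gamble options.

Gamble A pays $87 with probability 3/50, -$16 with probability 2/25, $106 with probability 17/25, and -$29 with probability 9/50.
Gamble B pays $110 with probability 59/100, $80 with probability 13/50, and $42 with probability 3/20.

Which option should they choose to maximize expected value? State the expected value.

Gamble A = 3/50 × 87 + 2/25 × (-16) + 17/25 × 106 + 9/50 × (-29) = 5.22 − 1.28 + 72.08 − 5.22 = 70.8
Gamble B = 59/100 × 110 + 13/50 × 80 + 3/20 × 42 = 64.9 + 20.8 + 6.3 = 92

Gamble B ($92)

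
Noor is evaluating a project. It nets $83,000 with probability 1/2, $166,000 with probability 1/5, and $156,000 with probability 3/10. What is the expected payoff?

$121,500

EV = 1/2 × 83000 + 1/5 × 166000 + 3/10 × 156000 = 41500 + 33200 + 46800 = 121500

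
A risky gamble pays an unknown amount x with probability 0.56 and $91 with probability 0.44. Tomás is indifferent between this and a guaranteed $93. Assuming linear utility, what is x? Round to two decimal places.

x = $94.57

0.56·x + 0.44·91 = 93
0.56·x = 93 − 40.04 = 52.96
x = 52.96 / 0.56 = 94.5714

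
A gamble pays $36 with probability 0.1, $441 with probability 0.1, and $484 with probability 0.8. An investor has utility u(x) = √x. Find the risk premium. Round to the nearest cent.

E[u] = 0.1·√36 + 0.1·√441 + 0.8·√484 = 0.1·6 + 0.1·21 + 0.8·22 = 20.3
CE = (20.3)² = 412.09
Risk premium = EV − CE = 434.9 − 412.09 = 22.81

$22.81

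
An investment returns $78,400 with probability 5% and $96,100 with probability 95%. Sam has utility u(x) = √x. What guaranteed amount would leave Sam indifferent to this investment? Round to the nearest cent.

E[u] = 0.05·√78400 + 0.95·√96100 = 0.05·280 + 0.95·310 = 308.5
CE = (308.5)² = 95172.25

$95,172.25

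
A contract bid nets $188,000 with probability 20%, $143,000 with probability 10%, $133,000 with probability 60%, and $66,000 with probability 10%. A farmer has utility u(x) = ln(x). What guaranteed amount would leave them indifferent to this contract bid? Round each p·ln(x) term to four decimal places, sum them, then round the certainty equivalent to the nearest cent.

$133,853.34

E[u] = 0.2·ln(188000) + 0.1·ln(143000) + 0.6·ln(133000) + 0.1·ln(66000) = 2.4288 + 1.1871 + 7.0789 + 1.1097 = 11.8045
CE = e^11.8045 ≈ 133853.34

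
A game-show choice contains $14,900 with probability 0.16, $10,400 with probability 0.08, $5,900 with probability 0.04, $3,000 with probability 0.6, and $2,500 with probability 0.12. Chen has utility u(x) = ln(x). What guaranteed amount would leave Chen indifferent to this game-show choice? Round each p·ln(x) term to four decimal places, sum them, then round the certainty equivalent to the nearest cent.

E[u] = 0.16·ln(14900) + 0.08·ln(10400) + 0.04·ln(5900) + 0.6·ln(3000) + 0.12·ln(2500) = 1.5375 + 0.7400 + 0.3473 + 4.8038 + 0.9389 = 8.3675
CE = e^8.3675 ≈ 4304.86

$4,304.86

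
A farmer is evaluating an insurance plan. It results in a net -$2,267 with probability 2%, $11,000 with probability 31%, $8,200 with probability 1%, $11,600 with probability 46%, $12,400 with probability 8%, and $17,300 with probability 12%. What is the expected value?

$11,850.66

EV = 0.02 × (-2267) + 0.31 × 11000 + 0.01 × 8200 + 0.46 × 11600 + 0.08 × 12400 + 0.12 × 17300 = -45.34 + 3410 + 82 + 5336 + 992 + 2076 = 11850.66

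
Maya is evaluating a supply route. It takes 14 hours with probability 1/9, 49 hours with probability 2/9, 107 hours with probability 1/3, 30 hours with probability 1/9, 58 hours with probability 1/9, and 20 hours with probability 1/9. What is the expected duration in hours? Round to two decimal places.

60.11 hours

EV = 1/9 × 14 + 2/9 × 49 + 1/3 × 107 + 1/9 × 30 + 1/9 × 58 + 1/9 × 20 = 1.5556 + 10.8889 + 35.6667 + 3.3333 + 6.4444 + 2.2222 = 60.1111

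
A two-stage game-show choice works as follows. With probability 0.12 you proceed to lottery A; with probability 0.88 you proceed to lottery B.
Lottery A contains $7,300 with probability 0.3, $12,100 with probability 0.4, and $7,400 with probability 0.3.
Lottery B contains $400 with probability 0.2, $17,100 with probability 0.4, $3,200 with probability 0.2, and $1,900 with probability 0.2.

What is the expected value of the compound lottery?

EV(A) = 0.3 × 7300 + 0.4 × 12100 + 0.3 × 7400 = 2190 + 4840 + 2220 = 9250
EV(B) = 0.2 × 400 + 0.4 × 17100 + 0.2 × 3200 + 0.2 × 1900 = 80 + 6840 + 640 + 380 = 7940
Overall = 0.12 × 9250 + 0.88 × 7940 = 1110 + 6987.2 = 8097.2

$8,097.20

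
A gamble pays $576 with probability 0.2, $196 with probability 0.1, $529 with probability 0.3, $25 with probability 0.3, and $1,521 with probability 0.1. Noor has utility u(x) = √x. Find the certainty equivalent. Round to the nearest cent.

$342.25

E[u] = 0.2·√576 + 0.1·√196 + 0.3·√529 + 0.3·√25 + 0.1·√1521 = 0.2·24 + 0.1·14 + 0.3·23 + 0.3·5 + 0.1·39 = 18.5
CE = (18.5)² = 342.25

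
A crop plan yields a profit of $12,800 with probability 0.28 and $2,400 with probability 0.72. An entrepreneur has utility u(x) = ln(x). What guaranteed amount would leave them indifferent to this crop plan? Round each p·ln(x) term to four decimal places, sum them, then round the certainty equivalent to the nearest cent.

$3,834.91

E[u] = 0.28·ln(12800) + 0.72·ln(2400) = 2.6480 + 5.6039 = 8.2519
CE = e^8.2519 ≈ 3834.91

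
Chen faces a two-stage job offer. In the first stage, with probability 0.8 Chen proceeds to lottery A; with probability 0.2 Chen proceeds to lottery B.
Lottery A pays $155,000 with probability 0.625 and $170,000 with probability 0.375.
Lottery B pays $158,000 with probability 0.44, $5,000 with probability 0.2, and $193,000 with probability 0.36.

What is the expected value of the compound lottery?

$156,500

EV(A) = 0.625 × 155000 + 0.375 × 170000 = 96875 + 63750 = 160625
EV(B) = 0.44 × 158000 + 0.2 × 5000 + 0.36 × 193000 = 69520 + 1000 + 69480 = 140000
Overall = 0.8 × 160625 + 0.2 × 140000 = 128500 + 28000 = 156500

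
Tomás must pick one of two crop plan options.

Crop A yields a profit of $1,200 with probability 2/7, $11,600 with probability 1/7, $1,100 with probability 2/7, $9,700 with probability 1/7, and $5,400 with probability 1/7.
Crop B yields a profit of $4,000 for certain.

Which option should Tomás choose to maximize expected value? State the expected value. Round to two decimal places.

Crop A = 2/7 × 1200 + 1/7 × 11600 + 2/7 × 1100 + 1/7 × 9700 + 1/7 × 5400 = 342.8571 + 1657.1429 + 314.2857 + 1385.7143 + 771.4286 = 4471.4286
Crop B: 4000 (certain)

Crop A ($4,471.43)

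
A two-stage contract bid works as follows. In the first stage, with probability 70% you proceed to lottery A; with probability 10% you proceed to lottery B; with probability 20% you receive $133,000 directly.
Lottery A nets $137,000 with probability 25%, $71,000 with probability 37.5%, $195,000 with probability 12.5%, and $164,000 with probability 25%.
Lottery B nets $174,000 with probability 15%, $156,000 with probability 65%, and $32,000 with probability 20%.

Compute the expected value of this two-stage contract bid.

$128,365

EV(A) = 0.25 × 137000 + 0.375 × 71000 + 0.125 × 195000 + 0.25 × 164000 = 34250 + 26625 + 24375 + 41000 = 126250
EV(B) = 0.15 × 174000 + 0.65 × 156000 + 0.2 × 32000 = 26100 + 101400 + 6400 = 133900
Branch C: 133000 (certain)
Overall = 0.7 × 126250 + 0.1 × 133900 + 0.2 × 133000 = 88375 + 13390 + 26600 = 128365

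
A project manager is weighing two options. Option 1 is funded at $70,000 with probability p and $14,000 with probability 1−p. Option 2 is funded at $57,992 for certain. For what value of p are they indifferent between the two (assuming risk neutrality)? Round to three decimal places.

p·70000 + (1−p)·14000 = 57992
56000p + 14000 = 57992
p = (57992 − 14000) / 56000

p = 0.786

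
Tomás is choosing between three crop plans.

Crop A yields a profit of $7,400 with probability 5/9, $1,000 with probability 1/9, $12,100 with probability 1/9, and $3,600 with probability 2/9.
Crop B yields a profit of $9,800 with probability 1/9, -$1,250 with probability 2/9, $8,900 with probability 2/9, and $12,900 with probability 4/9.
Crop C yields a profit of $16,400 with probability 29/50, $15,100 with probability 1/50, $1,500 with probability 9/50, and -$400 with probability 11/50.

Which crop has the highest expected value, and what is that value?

Crop A = 5/9 × 7400 + 1/9 × 1000 + 1/9 × 12100 + 2/9 × 3600 = 4111.1111 + 111.1111 + 1344.4444 + 800 = 6366.6667
Crop B = 1/9 × 9800 + 2/9 × (-1250) + 2/9 × 8900 + 4/9 × 12900 = 1088.8889 − 277.7778 + 1977.7778 + 5733.3333 = 8522.2222
Crop C = 29/50 × 16400 + 1/50 × 15100 + 9/50 × 1500 + 11/50 × (-400) = 9512 + 302 + 270 − 88 = 9996

Crop C ($9,996)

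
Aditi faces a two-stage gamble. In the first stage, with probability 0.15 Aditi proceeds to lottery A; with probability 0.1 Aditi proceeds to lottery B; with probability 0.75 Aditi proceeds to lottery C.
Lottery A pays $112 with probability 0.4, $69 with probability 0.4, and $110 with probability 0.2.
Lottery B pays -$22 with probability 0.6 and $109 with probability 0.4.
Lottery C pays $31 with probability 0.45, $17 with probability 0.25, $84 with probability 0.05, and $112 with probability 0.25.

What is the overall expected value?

EV(A) = 0.4 × 112 + 0.4 × 69 + 0.2 × 110 = 44.8 + 27.6 + 22 = 94.4
EV(B) = 0.6 × (-22) + 0.4 × 109 = -13.2 + 43.6 = 30.4
EV(C) = 0.45 × 31 + 0.25 × 17 + 0.05 × 84 + 0.25 × 112 = 13.95 + 4.25 + 4.2 + 28 = 50.4
Overall = 0.15 × 94.4 + 0.1 × 30.4 + 0.75 × 50.4 = 14.16 + 3.04 + 37.8 = 55

$55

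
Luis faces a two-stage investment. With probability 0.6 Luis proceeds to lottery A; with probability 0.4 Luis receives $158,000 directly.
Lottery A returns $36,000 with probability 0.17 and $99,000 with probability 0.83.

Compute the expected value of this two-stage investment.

EV(A) = 0.17 × 36000 + 0.83 × 99000 = 6120 + 82170 = 88290
Branch B: 158000 (certain)
Overall = 0.6 × 88290 + 0.4 × 158000 = 52974 + 63200 = 116174

$116,174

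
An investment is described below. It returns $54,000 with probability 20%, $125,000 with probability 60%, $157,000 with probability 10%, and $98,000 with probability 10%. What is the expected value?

EV = 0.2 × 54000 + 0.6 × 125000 + 0.1 × 157000 + 0.1 × 98000 = 10800 + 75000 + 15700 + 9800 = 111300

$111,300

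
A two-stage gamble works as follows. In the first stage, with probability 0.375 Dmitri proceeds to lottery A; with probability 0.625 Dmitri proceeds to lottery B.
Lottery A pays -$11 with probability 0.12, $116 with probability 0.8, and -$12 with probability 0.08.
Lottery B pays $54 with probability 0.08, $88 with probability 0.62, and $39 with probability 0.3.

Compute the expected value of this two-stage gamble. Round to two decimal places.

EV(A) = 0.12 × (-11) + 0.8 × 116 + 0.08 × (-12) = -1.32 + 92.8 − 0.96 = 90.52
EV(B) = 0.08 × 54 + 0.62 × 88 + 0.3 × 39 = 4.32 + 54.56 + 11.7 = 70.58
Overall = 0.375 × 90.52 + 0.625 × 70.58 = 33.945 + 44.1125 = 78.0575

$78.06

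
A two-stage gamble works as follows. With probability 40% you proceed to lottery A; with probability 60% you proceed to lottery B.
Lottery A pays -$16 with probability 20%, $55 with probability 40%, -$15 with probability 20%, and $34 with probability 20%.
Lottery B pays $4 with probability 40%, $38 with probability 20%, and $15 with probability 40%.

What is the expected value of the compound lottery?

EV(A) = 0.2 × (-16) + 0.4 × 55 + 0.2 × (-15) + 0.2 × 34 = -3.2 + 22 − 3 + 6.8 = 22.6
EV(B) = 0.4 × 4 + 0.2 × 38 + 0.4 × 15 = 1.6 + 7.6 + 6 = 15.2
Overall = 0.4 × 22.6 + 0.6 × 15.2 = 9.04 + 9.12 = 18.16

$18.16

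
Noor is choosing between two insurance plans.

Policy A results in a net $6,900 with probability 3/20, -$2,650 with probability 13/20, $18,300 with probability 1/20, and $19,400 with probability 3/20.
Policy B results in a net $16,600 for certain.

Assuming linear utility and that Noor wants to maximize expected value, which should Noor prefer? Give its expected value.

Policy A = 3/20 × 6900 + 13/20 × (-2650) + 1/20 × 18300 + 3/20 × 19400 = 1035 − 1722.5 + 915 + 2910 = 3137.5
Policy B: 16600 (certain)

Policy B ($16,600)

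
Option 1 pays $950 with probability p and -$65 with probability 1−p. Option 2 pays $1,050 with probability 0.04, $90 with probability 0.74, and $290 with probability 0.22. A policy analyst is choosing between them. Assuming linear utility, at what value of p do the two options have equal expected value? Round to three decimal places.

EV(Option 2) = 0.04 × 1050 + 0.74 × 90 + 0.22 × 290 = 42 + 66.6 + 63.8 = 172.4
p·950 + (1−p)·(-65) = 172.4
1015p − 65 = 172.4
p = (172.4 + 65) / 1015

p = 0.234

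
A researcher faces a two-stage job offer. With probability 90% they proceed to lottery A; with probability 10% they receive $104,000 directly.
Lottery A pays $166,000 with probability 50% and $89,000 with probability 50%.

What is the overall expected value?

EV(A) = 0.5 × 166000 + 0.5 × 89000 = 83000 + 44500 = 127500
Branch B: 104000 (certain)
Overall = 0.9 × 127500 + 0.1 × 104000 = 114750 + 10400 = 125150

$125,150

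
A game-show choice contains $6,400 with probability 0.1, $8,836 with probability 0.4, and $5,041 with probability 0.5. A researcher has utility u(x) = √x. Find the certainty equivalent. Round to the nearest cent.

E[u] = 0.1·√6400 + 0.4·√8836 + 0.5·√5041 = 0.1·80 + 0.4·94 + 0.5·71 = 81.1
CE = (81.1)² = 6577.21

$6,577.21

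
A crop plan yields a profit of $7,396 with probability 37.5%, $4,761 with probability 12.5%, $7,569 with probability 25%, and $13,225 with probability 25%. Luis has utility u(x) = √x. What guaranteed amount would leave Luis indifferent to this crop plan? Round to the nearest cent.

E[u] = 0.375·√7396 + 0.125·√4761 + 0.25·√7569 + 0.25·√13225 = 0.375·86 + 0.125·69 + 0.25·87 + 0.25·115 = 91.375
CE = (91.375)² = 8349.390625

$8,349.39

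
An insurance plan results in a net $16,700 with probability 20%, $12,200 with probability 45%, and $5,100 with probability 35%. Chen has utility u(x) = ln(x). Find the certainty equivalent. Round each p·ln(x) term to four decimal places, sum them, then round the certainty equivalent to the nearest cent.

E[u] = 0.2·ln(16700) + 0.45·ln(12200) + 0.35·ln(5100) = 1.9446 + 4.2341 + 2.9879 = 9.1666
CE = e^9.1666 ≈ 9572.02

$9,572.02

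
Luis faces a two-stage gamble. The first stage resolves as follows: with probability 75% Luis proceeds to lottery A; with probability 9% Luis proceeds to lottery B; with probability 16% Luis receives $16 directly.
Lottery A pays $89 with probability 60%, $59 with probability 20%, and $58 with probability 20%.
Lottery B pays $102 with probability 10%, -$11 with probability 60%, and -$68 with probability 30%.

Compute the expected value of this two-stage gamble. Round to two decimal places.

$58.65

EV(A) = 0.6 × 89 + 0.2 × 59 + 0.2 × 58 = 53.4 + 11.8 + 11.6 = 76.8
EV(B) = 0.1 × 102 + 0.6 × (-11) + 0.3 × (-68) = 10.2 − 6.6 − 20.4 = -16.8
Branch C: 16 (certain)
Overall = 0.75 × 76.8 + 0.09 × (-16.8) + 0.16 × 16 = 57.6 − 1.512 + 2.56 = 58.648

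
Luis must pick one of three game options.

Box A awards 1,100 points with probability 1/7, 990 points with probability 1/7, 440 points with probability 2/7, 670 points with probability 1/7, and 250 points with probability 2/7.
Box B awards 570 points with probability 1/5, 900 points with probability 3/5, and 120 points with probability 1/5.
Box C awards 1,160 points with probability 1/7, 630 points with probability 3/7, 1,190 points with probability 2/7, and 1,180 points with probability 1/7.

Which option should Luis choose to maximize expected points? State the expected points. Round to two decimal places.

Box C (944.29 points)

Box A = 1/7 × 1100 + 1/7 × 990 + 2/7 × 440 + 1/7 × 670 + 2/7 × 250 = 157.1429 + 141.4286 + 125.7143 + 95.7143 + 71.4286 = 591.4286
Box B = 1/5 × 570 + 3/5 × 900 + 1/5 × 120 = 114 + 540 + 24 = 678
Box C = 1/7 × 1160 + 3/7 × 630 + 2/7 × 1190 + 1/7 × 1180 = 165.7143 + 270 + 340 + 168.5714 = 944.2857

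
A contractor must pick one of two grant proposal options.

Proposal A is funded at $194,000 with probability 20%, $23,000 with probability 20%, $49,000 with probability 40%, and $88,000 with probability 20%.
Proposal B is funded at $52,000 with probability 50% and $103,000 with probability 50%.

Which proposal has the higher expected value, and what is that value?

Proposal A = 0.2 × 194000 + 0.2 × 23000 + 0.4 × 49000 + 0.2 × 88000 = 38800 + 4600 + 19600 + 17600 = 80600
Proposal B = 0.5 × 52000 + 0.5 × 103000 = 26000 + 51500 = 77500

Proposal A ($80,600)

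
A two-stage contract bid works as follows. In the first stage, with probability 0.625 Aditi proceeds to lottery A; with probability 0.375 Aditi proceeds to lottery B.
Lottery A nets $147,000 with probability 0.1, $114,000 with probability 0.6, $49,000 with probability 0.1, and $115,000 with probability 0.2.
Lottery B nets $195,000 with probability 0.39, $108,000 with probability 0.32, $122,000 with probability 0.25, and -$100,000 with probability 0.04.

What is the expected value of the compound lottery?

EV(A) = 0.1 × 147000 + 0.6 × 114000 + 0.1 × 49000 + 0.2 × 115000 = 14700 + 68400 + 4900 + 23000 = 111000
EV(B) = 0.39 × 195000 + 0.32 × 108000 + 0.25 × 122000 + 0.04 × (-100000) = 76050 + 34560 + 30500 − 4000 = 137110
Overall = 0.625 × 111000 + 0.375 × 137110 = 69375 + 51416.25 = 120791.25

$120,791.25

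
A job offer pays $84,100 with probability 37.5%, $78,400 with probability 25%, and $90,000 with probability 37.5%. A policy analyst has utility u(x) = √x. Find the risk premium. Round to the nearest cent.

E[u] = 0.375·√84100 + 0.25·√78400 + 0.375·√90000 = 0.375·290 + 0.25·280 + 0.375·300 = 291.25
CE = (291.25)² = 84826.5625
Risk premium = EV − CE = 84887.5 − 84826.5625 = 60.9375

$60.94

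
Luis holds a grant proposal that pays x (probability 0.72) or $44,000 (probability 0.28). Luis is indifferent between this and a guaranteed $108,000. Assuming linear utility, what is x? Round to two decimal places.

x = $132,888.89

0.72·x + 0.28·44000 = 108000
0.72·x = 108000 − 12320 = 95680
x = 95680 / 0.72 = 132888.8889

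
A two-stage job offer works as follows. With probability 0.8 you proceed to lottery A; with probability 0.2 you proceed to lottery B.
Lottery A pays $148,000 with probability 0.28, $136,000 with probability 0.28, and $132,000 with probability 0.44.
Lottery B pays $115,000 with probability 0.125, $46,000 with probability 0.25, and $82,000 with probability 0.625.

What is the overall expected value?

$125,505

EV(A) = 0.28 × 148000 + 0.28 × 136000 + 0.44 × 132000 = 41440 + 38080 + 58080 = 137600
EV(B) = 0.125 × 115000 + 0.25 × 46000 + 0.625 × 82000 = 14375 + 11500 + 51250 = 77125
Overall = 0.8 × 137600 + 0.2 × 77125 = 110080 + 15425 = 125505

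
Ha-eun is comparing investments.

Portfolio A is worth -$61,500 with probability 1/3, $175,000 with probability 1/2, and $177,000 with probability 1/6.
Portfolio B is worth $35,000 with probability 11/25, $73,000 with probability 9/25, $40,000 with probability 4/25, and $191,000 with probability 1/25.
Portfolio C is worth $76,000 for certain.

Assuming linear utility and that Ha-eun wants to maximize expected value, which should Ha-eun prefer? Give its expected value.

Portfolio A = 1/3 × (-61500) + 1/2 × 175000 + 1/6 × 177000 = -20500 + 87500 + 29500 = 96500
Portfolio B = 11/25 × 35000 + 9/25 × 73000 + 4/25 × 40000 + 1/25 × 191000 = 15400 + 26280 + 6400 + 7640 = 55720
Portfolio C: 76000 (certain)

Portfolio A ($96,500)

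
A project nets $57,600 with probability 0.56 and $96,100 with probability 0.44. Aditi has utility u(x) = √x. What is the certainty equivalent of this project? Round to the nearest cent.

$73,332.64

E[u] = 0.56·√57600 + 0.44·√96100 = 0.56·240 + 0.44·310 = 270.8
CE = (270.8)² = 73332.64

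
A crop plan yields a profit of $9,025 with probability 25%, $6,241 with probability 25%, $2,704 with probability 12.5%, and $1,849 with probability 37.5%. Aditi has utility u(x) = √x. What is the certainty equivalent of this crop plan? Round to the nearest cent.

$4,372.52

E[u] = 0.25·√9025 + 0.25·√6241 + 0.125·√2704 + 0.375·√1849 = 0.25·95 + 0.25·79 + 0.125·52 + 0.375·43 = 66.125
CE = (66.125)² = 4372.515625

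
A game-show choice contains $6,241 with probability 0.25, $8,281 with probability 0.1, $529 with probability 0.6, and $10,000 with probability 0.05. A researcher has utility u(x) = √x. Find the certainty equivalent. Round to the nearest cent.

E[u] = 0.25·√6241 + 0.1·√8281 + 0.6·√529 + 0.05·√10000 = 0.25·79 + 0.1·91 + 0.6·23 + 0.05·100 = 47.65
CE = (47.65)² = 2270.5225

$2,270.52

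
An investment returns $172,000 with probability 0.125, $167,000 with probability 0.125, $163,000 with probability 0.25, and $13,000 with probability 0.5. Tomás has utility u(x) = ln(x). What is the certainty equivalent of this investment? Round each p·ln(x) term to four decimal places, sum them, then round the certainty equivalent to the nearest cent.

$46,485.70

E[u] = 0.125·ln(172000) + 0.125·ln(167000) + 0.25·ln(163000) + 0.5·ln(13000) = 1.5069 + 1.5032 + 3.0004 + 4.7364 = 10.7469
CE = e^10.7469 ≈ 46485.70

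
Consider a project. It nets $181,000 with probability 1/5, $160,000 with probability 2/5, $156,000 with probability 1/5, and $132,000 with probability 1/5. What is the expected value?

$157,800

EV = 1/5 × 181000 + 2/5 × 160000 + 1/5 × 156000 + 1/5 × 132000 = 36200 + 64000 + 31200 + 26400 = 157800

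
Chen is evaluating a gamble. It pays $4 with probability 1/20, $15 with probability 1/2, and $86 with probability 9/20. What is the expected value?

$46.40

EV = 1/20 × 4 + 1/2 × 15 + 9/20 × 86 = 0.2 + 7.5 + 38.7 = 46.4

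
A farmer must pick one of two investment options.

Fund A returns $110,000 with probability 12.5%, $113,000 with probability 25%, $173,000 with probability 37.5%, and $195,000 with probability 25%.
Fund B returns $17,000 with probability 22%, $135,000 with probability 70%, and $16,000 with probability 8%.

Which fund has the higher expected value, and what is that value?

Fund A = 0.125 × 110000 + 0.25 × 113000 + 0.375 × 173000 + 0.25 × 195000 = 13750 + 28250 + 64875 + 48750 = 155625
Fund B = 0.22 × 17000 + 0.7 × 135000 + 0.08 × 16000 = 3740 + 94500 + 1280 = 99520

Fund A ($155,625)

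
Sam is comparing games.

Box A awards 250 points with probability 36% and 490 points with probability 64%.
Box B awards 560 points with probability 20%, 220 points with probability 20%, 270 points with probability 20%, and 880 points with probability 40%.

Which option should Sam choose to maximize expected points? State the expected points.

Box A = 0.36 × 250 + 0.64 × 490 = 90 + 313.6 = 403.6
Box B = 0.2 × 560 + 0.2 × 220 + 0.2 × 270 + 0.4 × 880 = 112 + 44 + 54 + 352 = 562

Box B (562 points)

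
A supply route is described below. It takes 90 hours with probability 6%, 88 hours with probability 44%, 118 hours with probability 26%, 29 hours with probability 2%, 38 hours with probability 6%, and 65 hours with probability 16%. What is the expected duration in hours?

88.06 hours

EV = 0.06 × 90 + 0.44 × 88 + 0.26 × 118 + 0.02 × 29 + 0.06 × 38 + 0.16 × 65 = 5.4 + 38.72 + 30.68 + 0.58 + 2.28 + 10.4 = 88.06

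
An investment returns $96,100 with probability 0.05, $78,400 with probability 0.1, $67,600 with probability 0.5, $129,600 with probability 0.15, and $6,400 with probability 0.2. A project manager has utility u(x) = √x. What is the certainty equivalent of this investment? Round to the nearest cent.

$59,292.25

E[u] = 0.05·√96100 + 0.1·√78400 + 0.5·√67600 + 0.15·√129600 + 0.2·√6400 = 0.05·310 + 0.1·280 + 0.5·260 + 0.15·360 + 0.2·80 = 243.5
CE = (243.5)² = 59292.25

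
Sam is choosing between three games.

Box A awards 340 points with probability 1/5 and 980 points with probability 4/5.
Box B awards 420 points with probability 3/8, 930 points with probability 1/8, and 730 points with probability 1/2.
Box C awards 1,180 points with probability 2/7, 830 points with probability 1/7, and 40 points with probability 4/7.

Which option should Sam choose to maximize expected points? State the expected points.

Box A (852 points)

Box A = 1/5 × 340 + 4/5 × 980 = 68 + 784 = 852
Box B = 3/8 × 420 + 1/8 × 930 + 1/2 × 730 = 157.5 + 116.25 + 365 = 638.75
Box C = 2/7 × 1180 + 1/7 × 830 + 4/7 × 40 = 337.1429 + 118.5714 + 22.8571 = 478.5714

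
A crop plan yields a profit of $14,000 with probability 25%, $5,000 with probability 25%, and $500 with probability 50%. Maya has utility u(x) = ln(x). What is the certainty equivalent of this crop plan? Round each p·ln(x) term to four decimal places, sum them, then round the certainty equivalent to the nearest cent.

$2,045.30

E[u] = 0.25·ln(14000) + 0.25·ln(5000) + 0.5·ln(500) = 2.3867 + 2.1293 + 3.1073 = 7.6233
CE = e^7.6233 ≈ 2045.30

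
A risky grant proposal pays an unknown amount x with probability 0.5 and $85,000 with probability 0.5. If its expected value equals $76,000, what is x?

0.5·x + 0.5·85000 = 76000
0.5·x = 76000 − 42500 = 33500
x = 33500 / 0.5 = 67000

x = $67,000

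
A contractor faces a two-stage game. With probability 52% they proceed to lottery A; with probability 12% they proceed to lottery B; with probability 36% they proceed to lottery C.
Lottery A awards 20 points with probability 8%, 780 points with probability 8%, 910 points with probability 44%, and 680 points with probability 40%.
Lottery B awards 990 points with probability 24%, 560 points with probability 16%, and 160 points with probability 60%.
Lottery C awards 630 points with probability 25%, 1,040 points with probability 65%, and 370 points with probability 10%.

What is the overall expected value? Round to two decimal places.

EV(A) = 0.08 × 20 + 0.08 × 780 + 0.44 × 910 + 0.4 × 680 = 1.6 + 62.4 + 400.4 + 272 = 736.4
EV(B) = 0.24 × 990 + 0.16 × 560 + 0.6 × 160 = 237.6 + 89.6 + 96 = 423.2
EV(C) = 0.25 × 630 + 0.65 × 1040 + 0.1 × 370 = 157.5 + 676 + 37 = 870.5
Overall = 0.52 × 736.4 + 0.12 × 423.2 + 0.36 × 870.5 = 382.928 + 50.784 + 313.38 = 747.092

747.09 points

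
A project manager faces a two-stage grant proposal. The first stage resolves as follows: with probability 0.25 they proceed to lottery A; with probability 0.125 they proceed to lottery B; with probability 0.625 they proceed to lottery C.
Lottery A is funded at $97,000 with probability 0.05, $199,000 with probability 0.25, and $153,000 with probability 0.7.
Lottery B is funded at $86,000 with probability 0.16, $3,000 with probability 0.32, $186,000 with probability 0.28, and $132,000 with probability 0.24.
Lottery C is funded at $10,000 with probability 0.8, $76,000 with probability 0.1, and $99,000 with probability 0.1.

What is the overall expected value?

$68,672.50

EV(A) = 0.05 × 97000 + 0.25 × 199000 + 0.7 × 153000 = 4850 + 49750 + 107100 = 161700
EV(B) = 0.16 × 86000 + 0.32 × 3000 + 0.28 × 186000 + 0.24 × 132000 = 13760 + 960 + 52080 + 31680 = 98480
EV(C) = 0.8 × 10000 + 0.1 × 76000 + 0.1 × 99000 = 8000 + 7600 + 9900 = 25500
Overall = 0.25 × 161700 + 0.125 × 98480 + 0.625 × 25500 = 40425 + 12310 + 15937.5 = 68672.5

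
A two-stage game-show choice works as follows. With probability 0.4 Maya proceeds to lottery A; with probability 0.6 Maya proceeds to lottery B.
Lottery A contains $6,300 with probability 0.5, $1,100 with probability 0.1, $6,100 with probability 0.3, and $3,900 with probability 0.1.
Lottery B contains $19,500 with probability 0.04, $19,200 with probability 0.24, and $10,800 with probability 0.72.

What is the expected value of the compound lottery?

EV(A) = 0.5 × 6300 + 0.1 × 1100 + 0.3 × 6100 + 0.1 × 3900 = 3150 + 110 + 1830 + 390 = 5480
EV(B) = 0.04 × 19500 + 0.24 × 19200 + 0.72 × 10800 = 780 + 4608 + 7776 = 13164
Overall = 0.4 × 5480 + 0.6 × 13164 = 2192 + 7898.4 = 10090.4

$10,090.40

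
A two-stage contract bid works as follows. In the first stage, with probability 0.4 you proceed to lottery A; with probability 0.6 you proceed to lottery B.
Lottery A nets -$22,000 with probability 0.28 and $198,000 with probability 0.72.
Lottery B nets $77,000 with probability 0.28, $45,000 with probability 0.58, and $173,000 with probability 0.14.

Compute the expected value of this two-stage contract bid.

$97,688

EV(A) = 0.28 × (-22000) + 0.72 × 198000 = -6160 + 142560 = 136400
EV(B) = 0.28 × 77000 + 0.58 × 45000 + 0.14 × 173000 = 21560 + 26100 + 24220 = 71880
Overall = 0.4 × 136400 + 0.6 × 71880 = 54560 + 43128 = 97688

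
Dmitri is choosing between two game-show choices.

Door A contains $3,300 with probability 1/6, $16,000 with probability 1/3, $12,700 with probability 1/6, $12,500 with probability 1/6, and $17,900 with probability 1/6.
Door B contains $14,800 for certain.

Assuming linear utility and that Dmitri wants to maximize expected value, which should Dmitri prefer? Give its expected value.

Door B ($14,800)

Door A = 1/6 × 3300 + 1/3 × 16000 + 1/6 × 12700 + 1/6 × 12500 + 1/6 × 17900 = 550 + 5333.3333 + 2116.6667 + 2083.3333 + 2983.3333 = 13066.6667
Door B: 14800 (certain)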